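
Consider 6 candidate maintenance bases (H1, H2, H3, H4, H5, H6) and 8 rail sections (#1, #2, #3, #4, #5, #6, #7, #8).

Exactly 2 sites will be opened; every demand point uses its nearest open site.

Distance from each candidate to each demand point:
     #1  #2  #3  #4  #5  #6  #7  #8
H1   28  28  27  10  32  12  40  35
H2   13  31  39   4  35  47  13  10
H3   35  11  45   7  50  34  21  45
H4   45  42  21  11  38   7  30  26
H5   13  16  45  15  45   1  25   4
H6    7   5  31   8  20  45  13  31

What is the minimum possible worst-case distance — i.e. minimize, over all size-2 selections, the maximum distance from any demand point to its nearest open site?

26

Open {H4, H6}.
  Farthest demand point is #8 at distance 26 (to H4); all others are ≤ 26.
With {H1, H6} the worst case is 31.
With {H5, H6} the worst case is 31.
No size-2 selection achieves below 26.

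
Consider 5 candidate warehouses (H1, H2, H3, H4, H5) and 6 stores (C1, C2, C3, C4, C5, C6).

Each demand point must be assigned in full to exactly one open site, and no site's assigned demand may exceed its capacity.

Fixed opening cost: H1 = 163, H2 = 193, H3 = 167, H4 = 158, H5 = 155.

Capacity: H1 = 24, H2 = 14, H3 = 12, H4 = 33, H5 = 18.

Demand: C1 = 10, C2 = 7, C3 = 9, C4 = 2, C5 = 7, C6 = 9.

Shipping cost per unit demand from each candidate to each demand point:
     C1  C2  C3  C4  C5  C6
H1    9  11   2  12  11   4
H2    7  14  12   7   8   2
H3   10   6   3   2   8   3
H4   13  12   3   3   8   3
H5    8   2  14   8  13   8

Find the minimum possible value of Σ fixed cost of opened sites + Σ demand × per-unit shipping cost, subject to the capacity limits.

523

Open {H4, H5}; cheapest assignment that respects the capacities:
  H4 (cap 33, load 27): C3, C4, C5, C6 — cost 9×3 + 2×3 + 7×8 + 9×3 = 116
  H5 (cap 18, load 17): C1, C2 — cost 10×8 + 7×2 = 94
  Shipping 210, fixed 313 → total 523.
  Any other capacity-feasible assignment to {H4, H5} ships for at least 210.
Compare {H1, H4}: its best feasible assignment gives total 602.
Compare {H3, H4}: its best feasible assignment gives total 623.
Every other set of open sites that can feasibly serve all demand totals ≥ 602 even under its best assignment. Minimum: 523.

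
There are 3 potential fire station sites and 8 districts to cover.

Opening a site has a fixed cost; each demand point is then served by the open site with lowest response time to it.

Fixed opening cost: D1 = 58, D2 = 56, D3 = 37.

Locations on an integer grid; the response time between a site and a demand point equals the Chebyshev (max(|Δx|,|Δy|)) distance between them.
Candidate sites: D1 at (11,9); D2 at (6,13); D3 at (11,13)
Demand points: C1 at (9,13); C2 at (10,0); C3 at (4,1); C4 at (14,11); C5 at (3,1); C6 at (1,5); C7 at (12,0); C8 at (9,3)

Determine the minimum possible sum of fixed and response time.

Open {D3}: assign each demand point to its cheapest open site.
  C1→D3 2, C2→D3 13, C3→D3 12, C4→D3 3, C5→D3 12, C6→D3 10, C7→D3 13, C8→D3 10
  response time 75, fixed 37 → total 112.
Compare {D1}: response time 57 + fixed 58 = 115.
Compare {D2}: response time 79 + fixed 56 = 135.
Compare {D1, D3}: response time 55 + fixed 95 = 150.
All other subsets cost ≥ 115. Minimum total cost: 112.

112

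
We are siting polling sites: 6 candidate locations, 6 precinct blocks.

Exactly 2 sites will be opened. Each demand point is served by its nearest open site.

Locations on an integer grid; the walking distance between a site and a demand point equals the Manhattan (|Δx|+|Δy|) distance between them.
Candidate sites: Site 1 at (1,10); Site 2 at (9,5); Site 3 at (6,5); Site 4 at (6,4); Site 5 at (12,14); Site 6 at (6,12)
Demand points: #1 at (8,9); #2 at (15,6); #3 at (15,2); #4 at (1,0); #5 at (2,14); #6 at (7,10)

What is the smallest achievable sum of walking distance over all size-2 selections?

42

Open {Site 1, Site 2}.
  #1→Site 2 5, #2→Site 2 7, #3→Site 2 9, #4→Site 1 10, #5→Site 1 5, #6→Site 1 6  ⇒ total 42.
Compare {Site 2, Site 6}: total 43.
Compare {Site 4, Site 6}: total 45.
No size-2 selection does better; minimum is 42.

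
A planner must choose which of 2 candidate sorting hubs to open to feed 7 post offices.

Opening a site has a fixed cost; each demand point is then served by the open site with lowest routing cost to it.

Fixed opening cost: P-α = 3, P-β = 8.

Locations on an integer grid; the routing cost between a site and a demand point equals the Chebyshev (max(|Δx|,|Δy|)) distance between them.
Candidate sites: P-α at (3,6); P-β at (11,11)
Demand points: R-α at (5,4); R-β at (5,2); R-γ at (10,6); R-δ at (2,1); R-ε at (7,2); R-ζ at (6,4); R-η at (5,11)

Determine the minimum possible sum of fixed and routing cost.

Open {P-α}: assign each demand point to its cheapest open site.
  R-α→P-α 2, R-β→P-α 4, R-γ→P-α 7, R-δ→P-α 5, R-ε→P-α 4, R-ζ→P-α 3, R-η→P-α 5
  routing cost 30, fixed 3 → total 33.
Compare {P-α, P-β}: routing cost 28 + fixed 11 = 39.
Compare {P-β}: routing cost 53 + fixed 8 = 61.

33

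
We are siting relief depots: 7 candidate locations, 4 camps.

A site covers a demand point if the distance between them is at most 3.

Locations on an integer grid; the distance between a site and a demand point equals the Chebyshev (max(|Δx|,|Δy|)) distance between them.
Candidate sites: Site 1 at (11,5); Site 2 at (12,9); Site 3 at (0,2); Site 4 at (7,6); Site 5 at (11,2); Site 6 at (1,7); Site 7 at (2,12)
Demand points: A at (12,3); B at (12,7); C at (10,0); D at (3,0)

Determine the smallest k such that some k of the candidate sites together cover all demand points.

Coverage sets (demand points within 3 of each site):
  Site 1: {A, B}
  Site 2: {B}
  Site 3: {D}
  Site 4: {}
  Site 5: {A, C}
  Site 6: {}
  Site 7: {}
No 2 sites suffice: every size-2 union leaves at least one demand point uncovered.
But {Site 1, Site 3, Site 5} covers everything, so the minimum is 3.

3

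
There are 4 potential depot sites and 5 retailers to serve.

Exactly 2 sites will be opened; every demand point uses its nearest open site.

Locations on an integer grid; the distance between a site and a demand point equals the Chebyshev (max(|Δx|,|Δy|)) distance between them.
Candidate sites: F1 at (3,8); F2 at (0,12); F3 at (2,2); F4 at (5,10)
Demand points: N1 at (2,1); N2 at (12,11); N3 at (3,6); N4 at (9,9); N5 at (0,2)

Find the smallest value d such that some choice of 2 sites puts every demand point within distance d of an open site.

7

Open {F1, F4}.
  Farthest demand point is N1 at distance 7 (to F1); all others are ≤ 7.
With {F3, F4} the worst case is 7.
With {F1, F2} the worst case is 9.
No size-2 selection achieves below 7.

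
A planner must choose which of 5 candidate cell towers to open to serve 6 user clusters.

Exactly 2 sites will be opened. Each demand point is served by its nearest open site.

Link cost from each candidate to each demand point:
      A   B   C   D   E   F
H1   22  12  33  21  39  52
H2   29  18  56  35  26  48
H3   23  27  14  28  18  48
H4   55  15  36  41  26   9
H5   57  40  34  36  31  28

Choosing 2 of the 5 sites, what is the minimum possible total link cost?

Open {H3, H4}.
  A→H3 23, B→H4 15, C→H3 14, D→H3 28, E→H3 18, F→H4 9  ⇒ total 107.
Compare {H1, H4}: total 123.
Compare {H1, H3}: total 135.
No size-2 selection does better; minimum is 107.

107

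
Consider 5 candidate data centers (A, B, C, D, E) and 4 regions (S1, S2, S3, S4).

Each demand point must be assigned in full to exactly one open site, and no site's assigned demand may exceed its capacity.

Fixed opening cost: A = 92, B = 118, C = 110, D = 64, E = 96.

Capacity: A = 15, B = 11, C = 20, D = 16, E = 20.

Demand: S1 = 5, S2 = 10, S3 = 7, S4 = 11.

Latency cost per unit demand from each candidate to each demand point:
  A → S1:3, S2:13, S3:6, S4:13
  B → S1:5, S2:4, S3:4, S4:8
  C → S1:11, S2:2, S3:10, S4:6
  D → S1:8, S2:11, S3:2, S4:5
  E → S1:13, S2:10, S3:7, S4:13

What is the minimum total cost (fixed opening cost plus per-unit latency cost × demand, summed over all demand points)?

359

Open {C, D}; cheapest assignment that respects the capacities:
  C (cap 20, load 17): S2, S3 — cost 10×2 + 7×10 = 90
  D (cap 16, load 16): S1, S4 — cost 5×8 + 11×5 = 95
  Shipping 185, fixed 174 → total 359.
  Any other capacity-feasible assignment to {C, D} ships for at least 185.
Compare {A, C, D}: its best feasible assignment gives total 398.
Compare {D, E}: its best feasible assignment gives total 404.
Every other set of open sites that can feasibly serve all demand totals ≥ 398 even under its best assignment. Minimum: 359.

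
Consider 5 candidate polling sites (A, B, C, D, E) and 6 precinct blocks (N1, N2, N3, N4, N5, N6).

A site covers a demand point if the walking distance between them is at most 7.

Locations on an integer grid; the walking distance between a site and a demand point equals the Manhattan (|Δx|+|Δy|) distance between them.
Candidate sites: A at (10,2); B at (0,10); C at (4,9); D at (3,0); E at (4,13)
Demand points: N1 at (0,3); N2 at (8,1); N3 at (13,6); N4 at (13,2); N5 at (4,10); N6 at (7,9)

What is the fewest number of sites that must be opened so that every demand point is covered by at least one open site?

Coverage sets (demand points within 7 of each site):
  A: {N2, N3, N4}
  B: {N1, N5}
  C: {N5, N6}
  D: {N1, N2}
  E: {N5, N6}
No 2 sites suffice: every size-2 union leaves at least one demand point uncovered.
But {A, B, C} covers everything, so the minimum is 3.

3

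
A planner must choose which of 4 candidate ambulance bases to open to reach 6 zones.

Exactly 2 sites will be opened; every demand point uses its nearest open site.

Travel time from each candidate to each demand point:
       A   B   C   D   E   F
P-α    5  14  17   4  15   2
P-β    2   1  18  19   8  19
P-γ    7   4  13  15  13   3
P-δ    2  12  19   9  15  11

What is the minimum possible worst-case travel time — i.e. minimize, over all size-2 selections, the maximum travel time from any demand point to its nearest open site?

13

Open {P-α, P-γ}.
  Farthest demand point is C at travel time 13 (to P-γ); all others are ≤ 13.
With {P-γ, P-δ} the worst case is 13.
With {P-β, P-γ} the worst case is 15.
No size-2 selection achieves below 13.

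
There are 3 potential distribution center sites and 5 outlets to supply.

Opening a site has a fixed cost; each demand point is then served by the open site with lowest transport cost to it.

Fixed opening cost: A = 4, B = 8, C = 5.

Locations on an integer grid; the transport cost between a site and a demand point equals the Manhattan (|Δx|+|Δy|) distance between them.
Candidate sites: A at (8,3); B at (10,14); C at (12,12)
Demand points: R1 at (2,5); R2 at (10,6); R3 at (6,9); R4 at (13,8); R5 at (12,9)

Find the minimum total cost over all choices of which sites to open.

38

Open {A, C}: assign each demand point to its cheapest open site.
  R1→A 8, R2→A 5, R3→A 8, R4→C 5, R5→C 3
  transport cost 29, fixed 9 → total 38.
Compare {A}: transport cost 41 + fixed 4 = 45.
Compare {A, B, C}: transport cost 29 + fixed 17 = 46.
Compare {C}: transport cost 42 + fixed 5 = 47.
All other subsets cost ≥ 45. Minimum total cost: 38.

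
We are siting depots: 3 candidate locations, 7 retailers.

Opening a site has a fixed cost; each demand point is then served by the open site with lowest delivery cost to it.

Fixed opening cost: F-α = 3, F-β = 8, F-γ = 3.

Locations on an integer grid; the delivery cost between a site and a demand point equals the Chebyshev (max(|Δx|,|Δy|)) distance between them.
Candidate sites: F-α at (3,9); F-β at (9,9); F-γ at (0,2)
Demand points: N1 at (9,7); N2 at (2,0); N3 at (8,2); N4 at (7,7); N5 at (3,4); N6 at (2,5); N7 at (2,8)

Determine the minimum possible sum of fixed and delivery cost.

Open {F-α, F-γ}: assign each demand point to its cheapest open site.
  N1→F-α 6, N2→F-γ 2, N3→F-α 7, N4→F-α 4, N5→F-γ 3, N6→F-γ 3, N7→F-α 1
  delivery cost 26, fixed 6 → total 32.
Compare {F-α, F-β, F-γ}: delivery cost 20 + fixed 14 = 34.
Compare {F-β, F-γ}: delivery cost 25 + fixed 11 = 36.
Compare {F-α}: delivery cost 36 + fixed 3 = 39.
All other subsets cost ≥ 34. Minimum total cost: 32.

32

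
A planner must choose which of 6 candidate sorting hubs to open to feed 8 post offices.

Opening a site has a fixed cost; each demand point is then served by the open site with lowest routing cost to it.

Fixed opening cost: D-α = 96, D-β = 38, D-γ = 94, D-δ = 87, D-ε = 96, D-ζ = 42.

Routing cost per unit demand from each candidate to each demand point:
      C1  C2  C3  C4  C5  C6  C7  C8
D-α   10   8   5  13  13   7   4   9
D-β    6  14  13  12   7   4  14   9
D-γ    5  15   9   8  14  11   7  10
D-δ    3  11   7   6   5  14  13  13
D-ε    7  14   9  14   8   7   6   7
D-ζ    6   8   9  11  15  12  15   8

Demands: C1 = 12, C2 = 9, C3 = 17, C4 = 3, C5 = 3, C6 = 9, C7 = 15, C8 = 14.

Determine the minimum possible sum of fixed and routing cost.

642

Open {D-α, D-β}: assign each demand point to its cheapest open site.
  C1→D-β 12×6=72, C2→D-α 9×8=72, C3→D-α 17×5=85, C4→D-β 3×12=36, C5→D-β 3×7=21, C6→D-β 9×4=36, C7→D-α 15×4=60, C8→D-α 14×9=126
  routing cost 508, fixed 134 → total 642.
Compare {D-α, D-δ}: routing cost 475 + fixed 183 = 658.
Compare {D-α, D-β, D-ζ}: routing cost 491 + fixed 176 = 667.
Compare {D-α, D-β, D-δ}: routing cost 448 + fixed 221 = 669.
All other subsets cost ≥ 658. Minimum total cost: 642.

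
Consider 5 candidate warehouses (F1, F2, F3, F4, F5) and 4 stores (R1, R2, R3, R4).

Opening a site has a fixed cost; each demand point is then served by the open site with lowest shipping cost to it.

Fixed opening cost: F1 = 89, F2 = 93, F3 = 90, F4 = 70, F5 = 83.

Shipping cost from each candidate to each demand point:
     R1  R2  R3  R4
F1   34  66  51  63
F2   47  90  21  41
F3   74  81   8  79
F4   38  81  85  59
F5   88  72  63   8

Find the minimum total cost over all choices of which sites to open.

Open {F2}: assign each demand point to its cheapest open site.
  R1→F2 47, R2→F2 90, R3→F2 21, R4→F2 41
  shipping cost 199, fixed 93 → total 292.
Compare {F1}: shipping cost 214 + fixed 89 = 303.
Compare {F5}: shipping cost 231 + fixed 83 = 314.
Compare {F2, F5}: shipping cost 148 + fixed 176 = 324.
All other subsets cost ≥ 303. Minimum total cost: 292.

292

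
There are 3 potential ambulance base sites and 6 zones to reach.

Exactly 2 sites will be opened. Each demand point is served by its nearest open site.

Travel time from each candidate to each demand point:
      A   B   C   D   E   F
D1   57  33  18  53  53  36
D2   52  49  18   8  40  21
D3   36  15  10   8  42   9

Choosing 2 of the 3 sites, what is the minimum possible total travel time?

Open {D2, D3}.
  A→D3 36, B→D3 15, C→D3 10, D→D2 8, E→D2 40, F→D3 9  ⇒ total 118.
Compare {D1, D3}: total 120.
Compare {D1, D2}: total 172.

118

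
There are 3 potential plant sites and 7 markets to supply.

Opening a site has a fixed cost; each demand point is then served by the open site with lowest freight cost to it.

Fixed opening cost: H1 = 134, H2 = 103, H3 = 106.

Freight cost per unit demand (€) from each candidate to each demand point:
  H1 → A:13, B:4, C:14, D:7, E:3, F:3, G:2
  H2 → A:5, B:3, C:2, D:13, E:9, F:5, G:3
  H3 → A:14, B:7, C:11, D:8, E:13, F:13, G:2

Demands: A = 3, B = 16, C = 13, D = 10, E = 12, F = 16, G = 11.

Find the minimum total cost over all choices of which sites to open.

Open {H1, H2}: assign each demand point to its cheapest open site.
  A→H2 3×5=15, B→H2 16×3=48, C→H2 13×2=26, D→H1 10×7=70, E→H1 12×3=36, F→H1 16×3=48, G→H1 11×2=22
  freight cost 265, fixed 237 → total 502.
Compare {H2}: freight cost 440 + fixed 103 = 543.
Compare {H2, H3}: freight cost 379 + fixed 209 = 588.
Compare {H1}: freight cost 461 + fixed 134 = 595.
All other subsets cost ≥ 543. Minimum total cost: 502.

502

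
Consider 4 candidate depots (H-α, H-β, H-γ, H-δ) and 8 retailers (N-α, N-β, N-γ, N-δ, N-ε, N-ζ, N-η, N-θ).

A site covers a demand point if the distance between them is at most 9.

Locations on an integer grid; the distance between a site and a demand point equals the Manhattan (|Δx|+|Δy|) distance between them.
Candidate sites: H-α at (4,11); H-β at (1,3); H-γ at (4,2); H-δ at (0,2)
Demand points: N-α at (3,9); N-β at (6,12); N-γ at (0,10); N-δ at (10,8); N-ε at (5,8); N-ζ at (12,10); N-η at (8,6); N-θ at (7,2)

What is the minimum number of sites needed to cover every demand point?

2

Coverage sets (demand points within 9 of each site):
  H-α: {N-α, N-β, N-γ, N-δ, N-ε, N-ζ, N-η}
  H-β: {N-α, N-γ, N-ε, N-θ}
  H-γ: {N-α, N-ε, N-η, N-θ}
  H-δ: {N-γ, N-θ}
No single site covers all 8 demand points.
But {H-α, H-β} covers everything, so the minimum is 2.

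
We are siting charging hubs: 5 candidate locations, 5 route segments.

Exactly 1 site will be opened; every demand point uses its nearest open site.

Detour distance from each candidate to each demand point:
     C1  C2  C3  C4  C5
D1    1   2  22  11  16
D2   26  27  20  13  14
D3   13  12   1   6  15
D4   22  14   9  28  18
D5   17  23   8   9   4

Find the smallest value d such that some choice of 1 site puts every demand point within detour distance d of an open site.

Open {D3}.
  Farthest demand point is C5 at detour distance 15 (to D3); all others are ≤ 15.
With {D1} the worst case is 22.
With {D5} the worst case is 23.
No size-1 selection achieves below 15.

15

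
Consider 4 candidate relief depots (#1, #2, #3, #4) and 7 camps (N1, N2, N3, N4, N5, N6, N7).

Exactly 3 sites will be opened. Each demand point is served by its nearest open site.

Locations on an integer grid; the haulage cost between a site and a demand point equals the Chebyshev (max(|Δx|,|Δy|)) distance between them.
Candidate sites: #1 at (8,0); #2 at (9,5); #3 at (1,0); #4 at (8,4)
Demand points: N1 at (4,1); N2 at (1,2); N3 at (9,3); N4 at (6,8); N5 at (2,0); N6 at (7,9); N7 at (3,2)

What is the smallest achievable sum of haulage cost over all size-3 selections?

16

Open {#2, #3, #4}.
  N1→#3 3, N2→#3 2, N3→#4 1, N4→#2 3, N5→#3 1, N6→#2 4, N7→#3 2  ⇒ total 16.
Compare {#1, #2, #3}: total 17.
Compare {#1, #3, #4}: total 18.
No size-3 selection does better; minimum is 16.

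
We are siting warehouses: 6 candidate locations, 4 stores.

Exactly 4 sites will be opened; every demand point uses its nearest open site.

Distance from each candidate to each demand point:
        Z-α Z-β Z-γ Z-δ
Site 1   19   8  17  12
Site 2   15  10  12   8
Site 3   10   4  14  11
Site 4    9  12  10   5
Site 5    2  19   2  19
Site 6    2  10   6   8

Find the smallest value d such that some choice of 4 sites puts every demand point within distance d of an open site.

Open {Site 1, Site 3, Site 4, Site 5}.
  Farthest demand point is Z-δ at distance 5 (to Site 4); all others are ≤ 5.
With {Site 2, Site 3, Site 4, Site 5} the worst case is 5.
With {Site 3, Site 4, Site 5, Site 6} the worst case is 5.
No size-4 selection achieves below 5.

5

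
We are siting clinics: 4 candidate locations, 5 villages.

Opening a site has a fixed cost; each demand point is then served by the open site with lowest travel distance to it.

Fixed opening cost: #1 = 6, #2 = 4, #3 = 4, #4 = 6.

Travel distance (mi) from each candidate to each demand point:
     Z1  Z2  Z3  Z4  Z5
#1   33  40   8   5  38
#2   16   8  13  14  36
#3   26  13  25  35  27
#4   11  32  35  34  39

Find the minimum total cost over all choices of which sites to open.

Open {#1, #2, #3}: assign each demand point to its cheapest open site.
  Z1→#2 16, Z2→#2 8, Z3→#1 8, Z4→#1 5, Z5→#3 27
  travel distance 64, fixed 14 → total 78.
Compare {#1, #2, #3, #4}: travel distance 59 + fixed 20 = 79.
Compare {#1, #3, #4}: travel distance 64 + fixed 16 = 80.
Compare {#1, #2}: travel distance 73 + fixed 10 = 83.
All other subsets cost ≥ 79. Minimum total cost: 78.

78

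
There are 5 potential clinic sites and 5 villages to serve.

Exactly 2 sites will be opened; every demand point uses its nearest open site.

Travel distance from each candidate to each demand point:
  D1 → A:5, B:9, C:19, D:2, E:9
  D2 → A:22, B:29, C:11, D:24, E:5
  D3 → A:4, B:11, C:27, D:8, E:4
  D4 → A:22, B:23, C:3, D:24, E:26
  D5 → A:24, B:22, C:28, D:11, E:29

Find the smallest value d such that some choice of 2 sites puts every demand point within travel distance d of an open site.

9

Open {D1, D4}.
  Farthest demand point is B at travel distance 9 (to D1); all others are ≤ 9.
With {D1, D2} the worst case is 11.
With {D2, D3} the worst case is 11.
No size-2 selection achieves below 9.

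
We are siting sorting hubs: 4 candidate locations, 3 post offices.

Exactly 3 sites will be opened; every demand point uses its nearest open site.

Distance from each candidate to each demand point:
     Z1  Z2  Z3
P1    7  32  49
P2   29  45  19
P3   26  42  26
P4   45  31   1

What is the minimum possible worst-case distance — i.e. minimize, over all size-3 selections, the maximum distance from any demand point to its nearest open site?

31

Open {P1, P2, P4}.
  Farthest demand point is Z2 at distance 31 (to P4); all others are ≤ 31.
With {P1, P3, P4} the worst case is 31.
With {P2, P3, P4} the worst case is 31.
No size-3 selection achieves below 31.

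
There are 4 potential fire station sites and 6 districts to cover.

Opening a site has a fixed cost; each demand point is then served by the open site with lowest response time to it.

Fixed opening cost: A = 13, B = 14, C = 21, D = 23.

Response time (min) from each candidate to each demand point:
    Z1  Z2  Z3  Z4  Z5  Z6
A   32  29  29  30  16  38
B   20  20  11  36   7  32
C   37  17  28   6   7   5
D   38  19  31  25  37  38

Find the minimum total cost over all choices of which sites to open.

101

Open {B, C}: assign each demand point to its cheapest open site.
  Z1→B 20, Z2→C 17, Z3→B 11, Z4→C 6, Z5→B 7, Z6→C 5
  response time 66, fixed 35 → total 101.
Compare {A, B, C}: response time 66 + fixed 48 = 114.
Compare {C}: response time 100 + fixed 21 = 121.
Compare {B, C, D}: response time 66 + fixed 58 = 124.
All other subsets cost ≥ 114. Minimum total cost: 101.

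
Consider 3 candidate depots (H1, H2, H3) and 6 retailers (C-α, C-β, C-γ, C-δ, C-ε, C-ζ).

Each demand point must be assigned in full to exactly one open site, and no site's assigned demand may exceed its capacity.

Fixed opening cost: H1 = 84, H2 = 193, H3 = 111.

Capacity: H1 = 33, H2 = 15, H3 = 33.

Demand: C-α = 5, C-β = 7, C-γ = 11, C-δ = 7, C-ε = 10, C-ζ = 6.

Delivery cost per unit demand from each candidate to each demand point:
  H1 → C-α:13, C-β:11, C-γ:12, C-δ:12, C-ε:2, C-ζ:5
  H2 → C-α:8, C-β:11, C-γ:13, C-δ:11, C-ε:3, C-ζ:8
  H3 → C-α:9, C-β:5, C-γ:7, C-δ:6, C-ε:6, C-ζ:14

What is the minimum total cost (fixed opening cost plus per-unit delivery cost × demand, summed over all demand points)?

Open {H1, H3}; cheapest assignment that respects the capacities:
  H1 (cap 33, load 16): C-ε, C-ζ — cost 10×2 + 6×5 = 50
  H3 (cap 33, load 30): C-α, C-β, C-γ, C-δ — cost 5×9 + 7×5 + 11×7 + 7×6 = 199
  Shipping 249, fixed 195 → total 444.
  Any other capacity-feasible assignment to {H1, H3} ships for at least 249.
Compare {H2, H3}: its best feasible assignment gives total 612.
Compare {H1, H2, H3}: its best feasible assignment gives total 632.
Every other set of open sites that can feasibly serve all demand totals ≥ 612 even under its best assignment. Minimum: 444.

444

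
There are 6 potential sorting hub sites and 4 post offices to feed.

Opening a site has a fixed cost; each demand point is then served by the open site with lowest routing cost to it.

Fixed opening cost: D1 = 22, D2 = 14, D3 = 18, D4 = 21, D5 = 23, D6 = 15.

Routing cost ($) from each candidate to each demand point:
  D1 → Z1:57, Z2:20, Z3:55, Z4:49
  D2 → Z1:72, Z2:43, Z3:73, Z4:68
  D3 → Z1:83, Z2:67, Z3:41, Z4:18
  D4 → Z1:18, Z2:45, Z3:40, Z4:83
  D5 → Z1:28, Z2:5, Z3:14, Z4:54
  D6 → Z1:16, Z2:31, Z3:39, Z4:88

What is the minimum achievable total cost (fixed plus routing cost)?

106

Open {D3, D5}: assign each demand point to its cheapest open site.
  Z1→D5 28, Z2→D5 5, Z3→D5 14, Z4→D3 18
  routing cost 65, fixed 41 → total 106.
Compare {D3, D5, D6}: routing cost 53 + fixed 56 = 109.
Compare {D3, D4, D5}: routing cost 55 + fixed 62 = 117.
Compare {D2, D3, D5}: routing cost 65 + fixed 55 = 120.
All other subsets cost ≥ 109. Minimum total cost: 106.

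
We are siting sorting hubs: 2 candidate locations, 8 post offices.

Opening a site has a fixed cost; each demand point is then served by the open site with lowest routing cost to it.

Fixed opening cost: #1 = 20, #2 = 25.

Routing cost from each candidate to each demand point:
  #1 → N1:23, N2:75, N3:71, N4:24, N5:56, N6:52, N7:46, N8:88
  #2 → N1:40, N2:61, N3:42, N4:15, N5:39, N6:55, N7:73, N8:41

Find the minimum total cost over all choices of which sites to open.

364

Open {#1, #2}: assign each demand point to its cheapest open site.
  N1→#1 23, N2→#2 61, N3→#2 42, N4→#2 15, N5→#2 39, N6→#1 52, N7→#1 46, N8→#2 41
  routing cost 319, fixed 45 → total 364.
Compare {#2}: routing cost 366 + fixed 25 = 391.
Compare {#1}: routing cost 435 + fixed 20 = 455.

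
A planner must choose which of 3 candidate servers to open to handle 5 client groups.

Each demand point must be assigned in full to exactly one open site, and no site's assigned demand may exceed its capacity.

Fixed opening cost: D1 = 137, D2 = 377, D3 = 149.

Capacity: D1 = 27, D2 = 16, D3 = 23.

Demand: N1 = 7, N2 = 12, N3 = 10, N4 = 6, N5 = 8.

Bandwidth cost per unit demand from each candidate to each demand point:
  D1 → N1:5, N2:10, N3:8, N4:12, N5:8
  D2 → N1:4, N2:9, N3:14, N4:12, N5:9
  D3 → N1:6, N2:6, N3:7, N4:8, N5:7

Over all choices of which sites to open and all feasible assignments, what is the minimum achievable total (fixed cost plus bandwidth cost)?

Open {D1, D3}; cheapest assignment that respects the capacities:
  D1 (cap 27, load 25): N1, N3, N5 — cost 7×5 + 10×8 + 8×8 = 179
  D3 (cap 23, load 18): N2, N4 — cost 12×6 + 6×8 = 120
  Shipping 299, fixed 286 → total 585.
  Any other capacity-feasible assignment to {D1, D3} ships for at least 299.
Compare {D1, D2}: its best feasible assignment gives total 945.
Compare {D1, D2, D3}: its best feasible assignment gives total 955.
Every other set of open sites that can feasibly serve all demand totals ≥ 945 even under its best assignment. Minimum: 585.

585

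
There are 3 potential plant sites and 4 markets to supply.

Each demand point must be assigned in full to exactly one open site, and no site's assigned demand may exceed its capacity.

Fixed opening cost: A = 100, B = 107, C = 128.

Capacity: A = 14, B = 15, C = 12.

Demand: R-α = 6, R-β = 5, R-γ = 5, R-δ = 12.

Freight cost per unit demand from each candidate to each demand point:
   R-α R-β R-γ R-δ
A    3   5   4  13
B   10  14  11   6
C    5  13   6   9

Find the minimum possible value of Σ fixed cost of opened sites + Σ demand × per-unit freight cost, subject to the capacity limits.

480

Open {A, B, C}; cheapest assignment that respects the capacities:
  A (cap 14, load 11): R-α, R-β — cost 6×3 + 5×5 = 43
  B (cap 15, load 12): R-δ — cost 12×6 = 72
  C (cap 12, load 5): R-γ — cost 5×6 = 30
  Shipping 145, fixed 335 → total 480.
  Any other capacity-feasible assignment to {A, B, C} ships for at least 145.
Total demand is 28; every other set of sites either has combined capacity below 28 or cannot fit the demands without splitting one across sites, so {A, B, C} is the only feasible choice of open sites. Minimum: 480.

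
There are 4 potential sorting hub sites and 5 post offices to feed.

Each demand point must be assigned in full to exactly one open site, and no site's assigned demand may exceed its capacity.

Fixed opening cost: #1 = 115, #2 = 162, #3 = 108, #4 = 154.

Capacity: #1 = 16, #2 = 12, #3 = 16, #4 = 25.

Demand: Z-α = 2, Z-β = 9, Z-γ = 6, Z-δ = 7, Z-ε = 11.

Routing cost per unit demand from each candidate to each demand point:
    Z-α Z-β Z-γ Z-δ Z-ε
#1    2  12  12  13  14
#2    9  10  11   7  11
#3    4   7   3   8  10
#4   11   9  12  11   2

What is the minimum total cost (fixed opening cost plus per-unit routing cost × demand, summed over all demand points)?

447

Open {#3, #4}; cheapest assignment that respects the capacities:
  #3 (cap 16, load 15): Z-α, Z-γ, Z-δ — cost 2×4 + 6×3 + 7×8 = 82
  #4 (cap 25, load 20): Z-β, Z-ε — cost 9×9 + 11×2 = 103
  Shipping 185, fixed 262 → total 447.
  Any other capacity-feasible assignment to {#3, #4} ships for at least 185.
Compare {#1, #4}: its best feasible assignment gives total 539.
Compare {#1, #3, #4}: its best feasible assignment gives total 558.
Every other set of open sites that can feasibly serve all demand totals ≥ 539 even under its best assignment. Minimum: 447.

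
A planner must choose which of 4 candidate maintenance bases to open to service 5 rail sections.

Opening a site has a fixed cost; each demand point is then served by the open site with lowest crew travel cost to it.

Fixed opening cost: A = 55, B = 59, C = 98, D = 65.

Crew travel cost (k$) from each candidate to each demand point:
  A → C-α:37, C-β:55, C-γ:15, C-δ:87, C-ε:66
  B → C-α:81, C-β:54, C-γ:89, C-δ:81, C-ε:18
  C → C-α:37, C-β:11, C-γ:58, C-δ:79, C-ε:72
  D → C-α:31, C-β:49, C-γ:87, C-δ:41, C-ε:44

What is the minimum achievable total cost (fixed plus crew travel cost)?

300

Open {A, D}: assign each demand point to its cheapest open site.
  C-α→D 31, C-β→D 49, C-γ→A 15, C-δ→D 41, C-ε→D 44
  crew travel cost 180, fixed 120 → total 300.
Compare {A}: crew travel cost 260 + fixed 55 = 315.
Compare {D}: crew travel cost 252 + fixed 65 = 317.
Compare {A, B}: crew travel cost 205 + fixed 114 = 319.
All other subsets cost ≥ 315. Minimum total cost: 300.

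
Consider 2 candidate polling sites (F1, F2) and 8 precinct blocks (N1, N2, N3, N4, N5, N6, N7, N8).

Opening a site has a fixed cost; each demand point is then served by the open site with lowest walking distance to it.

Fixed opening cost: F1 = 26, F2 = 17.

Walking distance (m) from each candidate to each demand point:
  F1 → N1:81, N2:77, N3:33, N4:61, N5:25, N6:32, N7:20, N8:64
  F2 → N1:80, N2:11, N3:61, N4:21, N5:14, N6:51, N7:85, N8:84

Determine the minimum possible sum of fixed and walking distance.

318

Open {F1, F2}: assign each demand point to its cheapest open site.
  N1→F2 80, N2→F2 11, N3→F1 33, N4→F2 21, N5→F2 14, N6→F1 32, N7→F1 20, N8→F1 64
  walking distance 275, fixed 43 → total 318.
Compare {F1}: walking distance 393 + fixed 26 = 419.
Compare {F2}: walking distance 407 + fixed 17 = 424.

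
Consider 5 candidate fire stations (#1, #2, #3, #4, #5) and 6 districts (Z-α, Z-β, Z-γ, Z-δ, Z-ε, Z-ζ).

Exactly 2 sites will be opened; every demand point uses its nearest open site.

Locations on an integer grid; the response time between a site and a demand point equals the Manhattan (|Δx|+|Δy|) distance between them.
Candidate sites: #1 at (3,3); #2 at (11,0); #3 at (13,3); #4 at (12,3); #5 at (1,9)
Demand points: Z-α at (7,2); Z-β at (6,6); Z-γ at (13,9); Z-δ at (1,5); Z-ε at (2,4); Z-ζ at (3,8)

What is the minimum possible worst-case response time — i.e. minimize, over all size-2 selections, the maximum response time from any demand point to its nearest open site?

Open {#1, #3}.
  Farthest demand point is Z-β at response time 6 (to #1); all others are ≤ 6.
With {#1, #4} the worst case is 7.
With {#3, #5} the worst case is 8.
No size-2 selection achieves below 6.

6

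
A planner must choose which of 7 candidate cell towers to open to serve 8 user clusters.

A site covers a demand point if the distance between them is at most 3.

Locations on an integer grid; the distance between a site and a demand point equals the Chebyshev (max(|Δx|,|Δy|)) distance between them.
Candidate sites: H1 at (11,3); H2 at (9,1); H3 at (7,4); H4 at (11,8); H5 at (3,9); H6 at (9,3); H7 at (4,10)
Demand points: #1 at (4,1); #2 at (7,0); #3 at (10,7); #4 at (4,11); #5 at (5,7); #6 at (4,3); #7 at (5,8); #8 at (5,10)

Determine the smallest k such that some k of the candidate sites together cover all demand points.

3

Coverage sets (demand points within 3 of each site):
  H1: {}
  H2: {#2}
  H3: {#1, #3, #5, #6}
  H4: {#3}
  H5: {#4, #5, #7, #8}
  H6: {#2}
  H7: {#4, #5, #7, #8}
No 2 sites suffice: every size-2 union leaves at least one demand point uncovered.
But {H2, H3, H5} covers everything, so the minimum is 3.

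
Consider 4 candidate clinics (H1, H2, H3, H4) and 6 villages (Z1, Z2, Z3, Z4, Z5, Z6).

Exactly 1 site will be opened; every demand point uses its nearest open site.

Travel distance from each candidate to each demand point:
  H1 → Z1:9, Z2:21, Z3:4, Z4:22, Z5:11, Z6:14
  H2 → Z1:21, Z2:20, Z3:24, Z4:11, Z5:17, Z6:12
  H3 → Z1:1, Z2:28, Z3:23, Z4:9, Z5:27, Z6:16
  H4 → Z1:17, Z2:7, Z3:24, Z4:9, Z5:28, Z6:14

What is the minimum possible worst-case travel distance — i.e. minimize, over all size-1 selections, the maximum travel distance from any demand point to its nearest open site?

Open {H1}.
  Farthest demand point is Z4 at travel distance 22 (to H1); all others are ≤ 22.
With {H2} the worst case is 24.
With {H3} the worst case is 28.
No size-1 selection achieves below 22.

22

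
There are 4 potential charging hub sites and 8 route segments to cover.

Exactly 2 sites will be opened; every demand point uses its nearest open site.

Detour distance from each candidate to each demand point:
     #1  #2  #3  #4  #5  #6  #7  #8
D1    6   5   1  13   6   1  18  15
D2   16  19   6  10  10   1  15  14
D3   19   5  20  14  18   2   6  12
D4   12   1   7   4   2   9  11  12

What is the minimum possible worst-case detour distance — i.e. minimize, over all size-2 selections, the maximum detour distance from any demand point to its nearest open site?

12

Open {D1, D4}.
  Farthest demand point is #8 at detour distance 12 (to D4); all others are ≤ 12.
With {D2, D4} the worst case is 12.
With {D3, D4} the worst case is 12.
No size-2 selection achieves below 12.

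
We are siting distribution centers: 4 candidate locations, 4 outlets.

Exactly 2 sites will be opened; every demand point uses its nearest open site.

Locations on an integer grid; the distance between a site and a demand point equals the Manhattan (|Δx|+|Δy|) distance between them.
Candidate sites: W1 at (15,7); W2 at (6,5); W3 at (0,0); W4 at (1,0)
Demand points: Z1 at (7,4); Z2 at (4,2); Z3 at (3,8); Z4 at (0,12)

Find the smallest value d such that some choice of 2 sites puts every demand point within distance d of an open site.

12

Open {W1, W3}.
  Farthest demand point is Z4 at distance 12 (to W3); all others are ≤ 12.
With {W2, W3} the worst case is 12.
With {W3, W4} the worst case is 12.
No size-2 selection achieves below 12.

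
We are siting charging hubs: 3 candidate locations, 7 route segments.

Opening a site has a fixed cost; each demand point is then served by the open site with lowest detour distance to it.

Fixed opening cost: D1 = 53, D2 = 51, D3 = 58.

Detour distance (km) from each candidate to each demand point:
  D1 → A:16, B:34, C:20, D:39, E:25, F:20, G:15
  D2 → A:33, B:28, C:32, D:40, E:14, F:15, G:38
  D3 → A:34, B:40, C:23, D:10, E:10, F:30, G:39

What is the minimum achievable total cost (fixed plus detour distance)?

222

Open {D1}: assign each demand point to its cheapest open site.
  A→D1 16, B→D1 34, C→D1 20, D→D1 39, E→D1 25, F→D1 20, G→D1 15
  detour distance 169, fixed 53 → total 222.
Compare {D1, D3}: detour distance 125 + fixed 111 = 236.
Compare {D3}: detour distance 186 + fixed 58 = 244.
Compare {D2}: detour distance 200 + fixed 51 = 251.
All other subsets cost ≥ 236. Minimum total cost: 222.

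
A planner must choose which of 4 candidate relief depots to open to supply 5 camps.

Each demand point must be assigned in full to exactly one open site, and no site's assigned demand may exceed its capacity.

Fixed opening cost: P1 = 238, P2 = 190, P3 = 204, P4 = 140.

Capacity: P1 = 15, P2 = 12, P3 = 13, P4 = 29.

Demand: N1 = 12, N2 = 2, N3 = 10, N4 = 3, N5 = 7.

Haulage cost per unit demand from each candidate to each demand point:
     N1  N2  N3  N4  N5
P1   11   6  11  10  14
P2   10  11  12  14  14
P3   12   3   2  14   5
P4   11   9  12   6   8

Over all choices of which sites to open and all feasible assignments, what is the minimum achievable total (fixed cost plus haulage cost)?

Open {P3, P4}; cheapest assignment that respects the capacities:
  P3 (cap 13, load 12): N2, N3 — cost 2×3 + 10×2 = 26
  P4 (cap 29, load 22): N1, N4, N5 — cost 12×11 + 3×6 + 7×8 = 206
  Shipping 232, fixed 344 → total 576.
  Any other capacity-feasible assignment to {P3, P4} ships for at least 232.
Compare {P2, P4}: its best feasible assignment gives total 662.
Compare {P1, P4}: its best feasible assignment gives total 706.
Every other set of open sites that can feasibly serve all demand totals ≥ 662 even under its best assignment. Minimum: 576.

576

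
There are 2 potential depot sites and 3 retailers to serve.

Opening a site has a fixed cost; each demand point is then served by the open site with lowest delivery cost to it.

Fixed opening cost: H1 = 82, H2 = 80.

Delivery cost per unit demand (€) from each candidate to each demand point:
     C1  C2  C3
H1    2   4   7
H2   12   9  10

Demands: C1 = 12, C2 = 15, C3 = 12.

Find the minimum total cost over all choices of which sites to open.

Open {H1}: assign each demand point to its cheapest open site.
  C1→H1 12×2=24, C2→H1 15×4=60, C3→H1 12×7=84
  delivery cost 168, fixed 82 → total 250.
Compare {H1, H2}: delivery cost 168 + fixed 162 = 330.
Compare {H2}: delivery cost 399 + fixed 80 = 479.

250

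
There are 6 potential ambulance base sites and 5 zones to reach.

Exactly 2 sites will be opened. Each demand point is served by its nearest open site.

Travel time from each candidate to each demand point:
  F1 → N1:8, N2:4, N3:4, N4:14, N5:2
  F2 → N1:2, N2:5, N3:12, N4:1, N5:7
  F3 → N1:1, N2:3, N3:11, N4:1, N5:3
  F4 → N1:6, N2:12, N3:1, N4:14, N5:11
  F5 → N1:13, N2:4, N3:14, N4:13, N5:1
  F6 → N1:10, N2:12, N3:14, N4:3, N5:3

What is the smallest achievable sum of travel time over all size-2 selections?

9

Open {F3, F4}.
  N1→F3 1, N2→F3 3, N3→F4 1, N4→F3 1, N5→F3 3  ⇒ total 9.
Compare {F1, F3}: total 11.
Compare {F1, F2}: total 13.
No size-2 selection does better; minimum is 9.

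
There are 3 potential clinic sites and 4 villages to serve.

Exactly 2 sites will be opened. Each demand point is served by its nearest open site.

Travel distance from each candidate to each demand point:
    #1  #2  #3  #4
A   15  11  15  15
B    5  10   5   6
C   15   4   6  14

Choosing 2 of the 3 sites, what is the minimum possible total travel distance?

Open {B, C}.
  #1→B 5, #2→C 4, #3→B 5, #4→B 6  ⇒ total 20.
Compare {A, B}: total 26.
Compare {A, C}: total 39.

20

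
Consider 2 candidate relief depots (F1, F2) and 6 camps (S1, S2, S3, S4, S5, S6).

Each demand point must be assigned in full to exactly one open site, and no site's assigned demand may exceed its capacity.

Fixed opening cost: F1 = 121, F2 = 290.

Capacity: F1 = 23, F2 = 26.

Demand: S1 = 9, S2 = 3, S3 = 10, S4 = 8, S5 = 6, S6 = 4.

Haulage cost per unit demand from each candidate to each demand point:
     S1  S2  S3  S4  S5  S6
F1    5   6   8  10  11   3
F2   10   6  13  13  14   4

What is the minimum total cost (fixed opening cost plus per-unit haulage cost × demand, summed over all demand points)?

Open {F1, F2}; cheapest assignment that respects the capacities:
  F1 (cap 23, load 23): S1, S3, S6 — cost 9×5 + 10×8 + 4×3 = 137
  F2 (cap 26, load 17): S2, S4, S5 — cost 3×6 + 8×13 + 6×14 = 206
  Shipping 343, fixed 411 → total 754.
  Any other capacity-feasible assignment to {F1, F2} ships for at least 343.
Total demand is 40 and no other set of sites has combined capacity ≥ 40, so {F1, F2} is the only feasible choice of open sites. Minimum: 754.

754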